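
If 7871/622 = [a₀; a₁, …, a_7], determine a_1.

Repeatedly divide and take the remainder:
7871 = 12·622 + 407, so a_0 = 12
622 = 1·407 + 215, so a_1 = 1

1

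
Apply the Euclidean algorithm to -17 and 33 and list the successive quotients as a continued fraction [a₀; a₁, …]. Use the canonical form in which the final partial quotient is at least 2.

⌊-17/33⌋ = -1, remainder 16
⌊33/16⌋ = 2, remainder 1
⌊16/1⌋ = 16, remainder 0

[-1; 2, 16]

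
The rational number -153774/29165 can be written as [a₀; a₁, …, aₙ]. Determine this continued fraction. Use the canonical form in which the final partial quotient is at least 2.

[-6; 1, 2, 1, 2, 46, 1, 55]

-153774 ÷ 29165 → quotient -6, remainder 21216
29165 ÷ 21216 → quotient 1, remainder 7949
21216 ÷ 7949 → quotient 2, remainder 5318
7949 ÷ 5318 → quotient 1, remainder 2631
5318 ÷ 2631 → quotient 2, remainder 56
2631 ÷ 56 → quotient 46, remainder 55
56 ÷ 55 → quotient 1, remainder 1
55 ÷ 1 → quotient 55, remainder 0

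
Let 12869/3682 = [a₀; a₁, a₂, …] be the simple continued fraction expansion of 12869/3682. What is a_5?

Apply division with remainder until the remainder is 0:
12869 = 3·3682 + 1823, so a_0 = 3
3682 = 2·1823 + 36, so a_1 = 2
1823 = 50·36 + 23, so a_2 = 50
36 = 1·23 + 13, so a_3 = 1
23 = 1·13 + 10, so a_4 = 1
13 = 1·10 + 3, so a_5 = 1

1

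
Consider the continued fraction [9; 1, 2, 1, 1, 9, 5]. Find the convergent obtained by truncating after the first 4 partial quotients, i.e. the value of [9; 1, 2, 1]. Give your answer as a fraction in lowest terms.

39/4

Compute successive convergents:
a_0 = 9: 9/1
a_1 = 1: 10/1
a_2 = 2: 29/3
a_3 = 1: 39/4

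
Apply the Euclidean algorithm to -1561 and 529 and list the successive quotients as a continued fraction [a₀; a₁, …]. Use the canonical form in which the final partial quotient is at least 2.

Run the Euclidean algorithm, recording each quotient:
⌊-1561/529⌋ = -3, remainder 26
⌊529/26⌋ = 20, remainder 9
⌊26/9⌋ = 2, remainder 8
⌊9/8⌋ = 1, remainder 1
⌊8/1⌋ = 8, remainder 0

[-3; 20, 2, 1, 8]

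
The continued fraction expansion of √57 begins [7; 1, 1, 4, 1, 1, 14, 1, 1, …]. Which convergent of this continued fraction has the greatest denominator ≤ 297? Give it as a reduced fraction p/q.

2197/291

List convergents until the denominator exceeds the bound:
a_0 = 7: 7/1  (≤ bound)
a_1 = 1: 8/1  (≤ bound)
a_2 = 1: 15/2  (≤ bound)
a_3 = 4: 68/9  (≤ bound)
a_4 = 1: 83/11  (≤ bound)
a_5 = 1: 151/20  (≤ bound)
a_6 = 14: 2197/291  (≤ bound)
a_7 = 1: 2348/311  (> 297, stop)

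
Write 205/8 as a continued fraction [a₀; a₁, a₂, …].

Repeatedly divide and take the remainder:
205 = 25·8 + 5, so a_0 = 25
8 = 1·5 + 3, so a_1 = 1
5 = 1·3 + 2, so a_2 = 1
3 = 1·2 + 1, so a_3 = 1
2 = 2·1 + 0, so a_4 = 2

[25; 1, 1, 1, 2]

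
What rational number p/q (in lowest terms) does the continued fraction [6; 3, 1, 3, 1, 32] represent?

3902/623

Work from the innermost term outward:
Start with 32.
1 + 1/(32/1) = 1 + 1/32 = 33/32
3 + 1/(33/32) = 3 + 32/33 = 131/33
1 + 1/(131/33) = 1 + 33/131 = 164/131
3 + 1/(164/131) = 3 + 131/164 = 623/164
6 + 1/(623/164) = 6 + 164/623 = 3902/623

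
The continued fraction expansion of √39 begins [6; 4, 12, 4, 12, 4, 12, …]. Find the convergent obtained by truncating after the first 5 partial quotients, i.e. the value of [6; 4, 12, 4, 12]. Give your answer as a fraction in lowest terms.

Compute successive convergents:
a_0 = 6: 6/1
a_1 = 4: 25/4
a_2 = 12: 306/49
a_3 = 4: 1249/200
a_4 = 12: 15294/2449

15294/2449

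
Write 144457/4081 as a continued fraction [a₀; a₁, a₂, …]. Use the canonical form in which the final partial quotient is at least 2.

144457 ÷ 4081 → quotient 35, remainder 1622
4081 ÷ 1622 → quotient 2, remainder 837
1622 ÷ 837 → quotient 1, remainder 785
837 ÷ 785 → quotient 1, remainder 52
785 ÷ 52 → quotient 15, remainder 5
52 ÷ 5 → quotient 10, remainder 2
5 ÷ 2 → quotient 2, remainder 1
2 ÷ 1 → quotient 2, remainder 0

[35; 2, 1, 1, 15, 10, 2, 2]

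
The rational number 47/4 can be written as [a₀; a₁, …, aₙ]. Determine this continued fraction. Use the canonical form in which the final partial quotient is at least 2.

[11; 1, 3]

⌊47/4⌋ = 11, remainder 3
⌊4/3⌋ = 1, remainder 1
⌊3/1⌋ = 3, remainder 0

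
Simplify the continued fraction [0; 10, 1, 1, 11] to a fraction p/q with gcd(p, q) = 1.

23/242

Start with 11.
1 + 1/(11/1) = 1 + 1/11 = 12/11
1 + 1/(12/11) = 1 + 11/12 = 23/12
10 + 1/(23/12) = 10 + 12/23 = 242/23
0 + 1/(242/23) = 0 + 23/242 = 23/242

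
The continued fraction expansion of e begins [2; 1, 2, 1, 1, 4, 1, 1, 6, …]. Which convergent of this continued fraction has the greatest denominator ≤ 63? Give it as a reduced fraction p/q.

106/39

a_0 = 2: 2/1  (≤ bound)
a_1 = 1: 3/1  (≤ bound)
a_2 = 2: 8/3  (≤ bound)
a_3 = 1: 11/4  (≤ bound)
a_4 = 1: 19/7  (≤ bound)
a_5 = 4: 87/32  (≤ bound)
a_6 = 1: 106/39  (≤ bound)
a_7 = 1: 193/71  (> 63, stop)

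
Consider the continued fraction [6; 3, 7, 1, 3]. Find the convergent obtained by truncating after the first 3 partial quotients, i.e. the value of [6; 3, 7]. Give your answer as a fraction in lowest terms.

Use the convergent recurrence hₖ = aₖ·hₖ₋₁ + hₖ₋₂ (and likewise for the denominators kₖ):
a_0 = 6: 6/1
a_1 = 3: 19/3
a_2 = 7: 139/22

139/22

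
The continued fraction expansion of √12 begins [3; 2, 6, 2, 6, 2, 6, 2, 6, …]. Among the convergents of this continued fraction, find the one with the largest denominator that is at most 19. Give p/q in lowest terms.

45/13

List convergents until the denominator exceeds the bound:
a_0 = 3: 3/1  (≤ bound)
a_1 = 2: 7/2  (≤ bound)
a_2 = 6: 45/13  (≤ bound)
a_3 = 2: 97/28  (> 19, stop)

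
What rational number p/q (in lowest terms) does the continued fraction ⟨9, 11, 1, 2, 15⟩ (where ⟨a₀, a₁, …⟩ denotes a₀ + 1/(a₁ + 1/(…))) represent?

4879/537

Collapse the nested fraction from the inside out:
Start with 15.
2 + 1/(15/1) = 2 + 1/15 = 31/15
1 + 1/(31/15) = 1 + 15/31 = 46/31
11 + 1/(46/31) = 11 + 31/46 = 537/46
9 + 1/(537/46) = 9 + 46/537 = 4879/537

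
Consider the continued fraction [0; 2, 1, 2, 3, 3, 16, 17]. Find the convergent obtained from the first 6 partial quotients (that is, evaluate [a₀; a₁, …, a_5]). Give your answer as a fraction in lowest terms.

Use the convergent recurrence hₖ = aₖ·hₖ₋₁ + hₖ₋₂ (and likewise for the denominators kₖ):
a_0 = 0: 0/1
a_1 = 2: 1/2
a_2 = 1: 1/3
a_3 = 2: 3/8
a_4 = 3: 10/27
a_5 = 3: 33/89

33/89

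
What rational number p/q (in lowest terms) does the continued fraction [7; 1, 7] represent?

Compute successive convergents:
a_0 = 7: 7/1
a_1 = 1: 8/1
a_2 = 7: 63/8

63/8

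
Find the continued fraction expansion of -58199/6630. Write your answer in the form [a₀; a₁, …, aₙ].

-58199 ÷ 6630 → quotient -9, remainder 1471
6630 ÷ 1471 → quotient 4, remainder 746
1471 ÷ 746 → quotient 1, remainder 725
746 ÷ 725 → quotient 1, remainder 21
725 ÷ 21 → quotient 34, remainder 11
21 ÷ 11 → quotient 1, remainder 10
11 ÷ 10 → quotient 1, remainder 1
10 ÷ 1 → quotient 10, remainder 0

[-9; 4, 1, 1, 34, 1, 1, 10]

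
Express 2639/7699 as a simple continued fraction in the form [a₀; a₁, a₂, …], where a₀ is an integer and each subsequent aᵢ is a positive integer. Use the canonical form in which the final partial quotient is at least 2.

Repeatedly divide and take the remainder:
2639 ÷ 7699 → quotient 0, remainder 2639
7699 ÷ 2639 → quotient 2, remainder 2421
2639 ÷ 2421 → quotient 1, remainder 218
2421 ÷ 218 → quotient 11, remainder 23
218 ÷ 23 → quotient 9, remainder 11
23 ÷ 11 → quotient 2, remainder 1
11 ÷ 1 → quotient 11, remainder 0

[0; 2, 1, 11, 9, 2, 11]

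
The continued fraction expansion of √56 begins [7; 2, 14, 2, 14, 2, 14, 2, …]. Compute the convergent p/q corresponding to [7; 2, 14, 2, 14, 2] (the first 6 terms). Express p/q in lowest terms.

13455/1798

Start with 2.
14 + 1/(2/1) = 14 + 1/2 = 29/2
2 + 1/(29/2) = 2 + 2/29 = 60/29
14 + 1/(60/29) = 14 + 29/60 = 869/60
2 + 1/(869/60) = 2 + 60/869 = 1798/869
7 + 1/(1798/869) = 7 + 869/1798 = 13455/1798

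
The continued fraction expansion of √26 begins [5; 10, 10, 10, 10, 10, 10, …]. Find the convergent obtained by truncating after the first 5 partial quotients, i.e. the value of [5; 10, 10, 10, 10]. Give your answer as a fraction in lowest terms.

Start with 10.
10 + 1/(10/1) = 10 + 1/10 = 101/10
10 + 1/(101/10) = 10 + 10/101 = 1020/101
10 + 1/(1020/101) = 10 + 101/1020 = 10301/1020
5 + 1/(10301/1020) = 5 + 1020/10301 = 52525/10301

52525/10301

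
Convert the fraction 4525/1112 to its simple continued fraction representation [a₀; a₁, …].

4525 ÷ 1112 → quotient 4, remainder 77
1112 ÷ 77 → quotient 14, remainder 34
77 ÷ 34 → quotient 2, remainder 9
34 ÷ 9 → quotient 3, remainder 7
9 ÷ 7 → quotient 1, remainder 2
7 ÷ 2 → quotient 3, remainder 1
2 ÷ 1 → quotient 2, remainder 0

[4; 14, 2, 3, 1, 3, 2]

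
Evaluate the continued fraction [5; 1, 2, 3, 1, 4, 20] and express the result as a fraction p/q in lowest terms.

Starting at the tail and folding back:
Start with 20.
4 + 1/(20/1) = 4 + 1/20 = 81/20
1 + 1/(81/20) = 1 + 20/81 = 101/81
3 + 1/(101/81) = 3 + 81/101 = 384/101
2 + 1/(384/101) = 2 + 101/384 = 869/384
1 + 1/(869/384) = 1 + 384/869 = 1253/869
5 + 1/(1253/869) = 5 + 869/1253 = 7134/1253

7134/1253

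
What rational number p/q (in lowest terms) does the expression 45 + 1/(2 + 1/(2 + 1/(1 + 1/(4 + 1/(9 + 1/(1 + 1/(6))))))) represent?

Work from the innermost term outward:
Start with 6.
1 + 1/(6/1) = 1 + 1/6 = 7/6
9 + 1/(7/6) = 9 + 6/7 = 69/7
4 + 1/(69/7) = 4 + 7/69 = 283/69
1 + 1/(283/69) = 1 + 69/283 = 352/283
2 + 1/(352/283) = 2 + 283/352 = 987/352
2 + 1/(987/352) = 2 + 352/987 = 2326/987
45 + 1/(2326/987) = 45 + 987/2326 = 105657/2326

105657/2326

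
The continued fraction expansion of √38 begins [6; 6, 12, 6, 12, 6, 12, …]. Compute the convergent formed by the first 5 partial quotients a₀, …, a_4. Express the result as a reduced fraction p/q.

33294/5401

Start with 12.
6 + 1/(12/1) = 6 + 1/12 = 73/12
12 + 1/(73/12) = 12 + 12/73 = 888/73
6 + 1/(888/73) = 6 + 73/888 = 5401/888
6 + 1/(5401/888) = 6 + 888/5401 = 33294/5401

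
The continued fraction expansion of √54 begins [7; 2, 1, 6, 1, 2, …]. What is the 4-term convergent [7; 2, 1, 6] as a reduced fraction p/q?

a_0 = 7: 7/1
a_1 = 2: 15/2
a_2 = 1: 22/3
a_3 = 6: 147/20

147/20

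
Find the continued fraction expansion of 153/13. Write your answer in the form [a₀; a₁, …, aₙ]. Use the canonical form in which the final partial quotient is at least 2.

[11; 1, 3, 3]

153 ÷ 13 → quotient 11, remainder 10
13 ÷ 10 → quotient 1, remainder 3
10 ÷ 3 → quotient 3, remainder 1
3 ÷ 1 → quotient 3, remainder 0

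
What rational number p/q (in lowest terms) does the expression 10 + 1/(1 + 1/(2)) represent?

32/3

Start with 2.
1 + 1/(2/1) = 1 + 1/2 = 3/2
10 + 1/(3/2) = 10 + 2/3 = 32/3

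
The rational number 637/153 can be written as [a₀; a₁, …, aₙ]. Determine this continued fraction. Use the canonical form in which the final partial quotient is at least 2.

[4; 6, 8, 3]

Apply division with remainder until the remainder is 0:
⌊637/153⌋ = 4, remainder 25
⌊153/25⌋ = 6, remainder 3
⌊25/3⌋ = 8, remainder 1
⌊3/1⌋ = 3, remainder 0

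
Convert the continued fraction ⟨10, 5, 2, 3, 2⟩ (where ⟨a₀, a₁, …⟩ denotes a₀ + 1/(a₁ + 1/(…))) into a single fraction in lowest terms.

Use the convergent recurrence hₖ = aₖ·hₖ₋₁ + hₖ₋₂ (and likewise for the denominators kₖ):
a_0 = 10: 10/1
a_1 = 5: 51/5
a_2 = 2: 112/11
a_3 = 3: 387/38
a_4 = 2: 886/87

886/87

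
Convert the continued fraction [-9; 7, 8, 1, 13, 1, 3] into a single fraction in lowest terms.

-33205/3748

a_0 = -9: -9/1
a_1 = 7: -62/7
a_2 = 8: -505/57
a_3 = 1: -567/64
a_4 = 13: -7876/889
a_5 = 1: -8443/953
a_6 = 3: -33205/3748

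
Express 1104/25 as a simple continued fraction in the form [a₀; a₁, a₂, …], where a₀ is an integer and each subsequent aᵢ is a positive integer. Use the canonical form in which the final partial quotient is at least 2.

Run the Euclidean algorithm, recording each quotient:
⌊1104/25⌋ = 44, remainder 4
⌊25/4⌋ = 6, remainder 1
⌊4/1⌋ = 4, remainder 0

[44; 6, 4]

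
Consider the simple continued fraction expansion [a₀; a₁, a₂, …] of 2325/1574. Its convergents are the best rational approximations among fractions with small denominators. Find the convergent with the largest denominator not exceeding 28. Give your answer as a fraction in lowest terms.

31/21

List convergents until the denominator exceeds the bound:
a_0 = 1: 1/1  (≤ bound)
a_1 = 2: 3/2  (≤ bound)
a_2 = 10: 31/21  (≤ bound)
a_3 = 2: 65/44  (> 28, stop)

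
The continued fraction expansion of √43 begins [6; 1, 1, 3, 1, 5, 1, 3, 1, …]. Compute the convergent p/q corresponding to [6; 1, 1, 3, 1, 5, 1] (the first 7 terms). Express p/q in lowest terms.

400/61

Work from the innermost term outward:
Start with 1.
5 + 1/(1/1) = 5 + 1/1 = 6/1
1 + 1/(6/1) = 1 + 1/6 = 7/6
3 + 1/(7/6) = 3 + 6/7 = 27/7
1 + 1/(27/7) = 1 + 7/27 = 34/27
1 + 1/(34/27) = 1 + 27/34 = 61/34
6 + 1/(61/34) = 6 + 34/61 = 400/61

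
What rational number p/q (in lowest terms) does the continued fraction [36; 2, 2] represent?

182/5

Work from the innermost term outward:
Start with 2.
2 + 1/(2/1) = 2 + 1/2 = 5/2
36 + 1/(5/2) = 36 + 2/5 = 182/5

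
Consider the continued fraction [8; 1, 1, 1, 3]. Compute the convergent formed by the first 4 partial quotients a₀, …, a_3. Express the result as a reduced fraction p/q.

Start with 1.
1 + 1/(1/1) = 1 + 1/1 = 2/1
1 + 1/(2/1) = 1 + 1/2 = 3/2
8 + 1/(3/2) = 8 + 2/3 = 26/3

26/3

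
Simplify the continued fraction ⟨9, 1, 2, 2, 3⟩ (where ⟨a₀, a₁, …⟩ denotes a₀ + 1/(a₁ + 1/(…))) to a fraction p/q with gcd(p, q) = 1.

a_0 = 9: 9/1
a_1 = 1: 10/1
a_2 = 2: 29/3
a_3 = 2: 68/7
a_4 = 3: 233/24

233/24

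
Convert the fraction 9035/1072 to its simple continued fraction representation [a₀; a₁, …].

[8; 2, 2, 1, 50, 3]

Run the Euclidean algorithm, recording each quotient:
⌊9035/1072⌋ = 8, remainder 459
⌊1072/459⌋ = 2, remainder 154
⌊459/154⌋ = 2, remainder 151
⌊154/151⌋ = 1, remainder 3
⌊151/3⌋ = 50, remainder 1
⌊3/1⌋ = 3, remainder 0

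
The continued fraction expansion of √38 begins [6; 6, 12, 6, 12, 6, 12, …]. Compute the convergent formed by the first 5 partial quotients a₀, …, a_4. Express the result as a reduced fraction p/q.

33294/5401

Start with 12.
6 + 1/(12/1) = 6 + 1/12 = 73/12
12 + 1/(73/12) = 12 + 12/73 = 888/73
6 + 1/(888/73) = 6 + 73/888 = 5401/888
6 + 1/(5401/888) = 6 + 888/5401 = 33294/5401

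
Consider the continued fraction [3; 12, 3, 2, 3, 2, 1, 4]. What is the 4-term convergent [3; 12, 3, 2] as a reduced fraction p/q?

265/86

Start with 2.
3 + 1/(2/1) = 3 + 1/2 = 7/2
12 + 1/(7/2) = 12 + 2/7 = 86/7
3 + 1/(86/7) = 3 + 7/86 = 265/86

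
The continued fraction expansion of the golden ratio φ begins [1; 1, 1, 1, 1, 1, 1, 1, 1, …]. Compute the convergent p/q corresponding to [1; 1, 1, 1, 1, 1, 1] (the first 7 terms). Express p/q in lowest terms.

21/13

a_0 = 1: 1/1
a_1 = 1: 2/1
a_2 = 1: 3/2
a_3 = 1: 5/3
a_4 = 1: 8/5
a_5 = 1: 13/8
a_6 = 1: 21/13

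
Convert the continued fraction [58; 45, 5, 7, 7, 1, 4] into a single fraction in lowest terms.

Start with 4.
1 + 1/(4/1) = 1 + 1/4 = 5/4
7 + 1/(5/4) = 7 + 4/5 = 39/5
7 + 1/(39/5) = 7 + 5/39 = 278/39
5 + 1/(278/39) = 5 + 39/278 = 1429/278
45 + 1/(1429/278) = 45 + 278/1429 = 64583/1429
58 + 1/(64583/1429) = 58 + 1429/64583 = 3747243/64583

3747243/64583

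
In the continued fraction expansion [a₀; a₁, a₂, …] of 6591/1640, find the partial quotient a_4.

6591 ÷ 1640 → quotient 4, remainder 31
1640 ÷ 31 → quotient 52, remainder 28
31 ÷ 28 → quotient 1, remainder 3
28 ÷ 3 → quotient 9, remainder 1
3 ÷ 1 → quotient 3, remainder 0

3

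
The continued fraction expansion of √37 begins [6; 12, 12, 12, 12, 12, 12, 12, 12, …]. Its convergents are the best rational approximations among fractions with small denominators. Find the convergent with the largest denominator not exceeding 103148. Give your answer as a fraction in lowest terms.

a_0 = 6: 6/1  (≤ bound)
a_1 = 12: 73/12  (≤ bound)
a_2 = 12: 882/145  (≤ bound)
a_3 = 12: 10657/1752  (≤ bound)
a_4 = 12: 128766/21169  (≤ bound)
a_5 = 12: 1555849/255780  (> 103148, stop)

128766/21169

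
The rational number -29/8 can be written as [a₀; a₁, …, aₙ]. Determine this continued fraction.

[-4; 2, 1, 2]

-29 ÷ 8 → quotient -4, remainder 3
8 ÷ 3 → quotient 2, remainder 2
3 ÷ 2 → quotient 1, remainder 1
2 ÷ 1 → quotient 2, remainder 0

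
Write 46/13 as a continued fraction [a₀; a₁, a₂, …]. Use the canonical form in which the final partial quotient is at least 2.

Repeatedly divide and take the remainder:
46 ÷ 13 → quotient 3, remainder 7
13 ÷ 7 → quotient 1, remainder 6
7 ÷ 6 → quotient 1, remainder 1
6 ÷ 1 → quotient 6, remainder 0

[3; 1, 1, 6]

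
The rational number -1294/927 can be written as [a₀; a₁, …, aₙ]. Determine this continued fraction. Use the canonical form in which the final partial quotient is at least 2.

-1294 ÷ 927 → quotient -2, remainder 560
927 ÷ 560 → quotient 1, remainder 367
560 ÷ 367 → quotient 1, remainder 193
367 ÷ 193 → quotient 1, remainder 174
193 ÷ 174 → quotient 1, remainder 19
174 ÷ 19 → quotient 9, remainder 3
19 ÷ 3 → quotient 6, remainder 1
3 ÷ 1 → quotient 3, remainder 0

[-2; 1, 1, 1, 1, 9, 6, 3]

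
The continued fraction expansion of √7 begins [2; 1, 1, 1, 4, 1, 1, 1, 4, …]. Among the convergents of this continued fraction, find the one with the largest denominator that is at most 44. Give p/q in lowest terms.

List convergents until the denominator exceeds the bound:
a_0 = 2: 2/1  (≤ bound)
a_1 = 1: 3/1  (≤ bound)
a_2 = 1: 5/2  (≤ bound)
a_3 = 1: 8/3  (≤ bound)
a_4 = 4: 37/14  (≤ bound)
a_5 = 1: 45/17  (≤ bound)
a_6 = 1: 82/31  (≤ bound)
a_7 = 1: 127/48  (> 44, stop)

82/31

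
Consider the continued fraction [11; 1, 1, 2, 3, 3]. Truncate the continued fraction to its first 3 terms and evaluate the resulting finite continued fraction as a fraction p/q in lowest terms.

a_0 = 11: 11/1
a_1 = 1: 12/1
a_2 = 1: 23/2

23/2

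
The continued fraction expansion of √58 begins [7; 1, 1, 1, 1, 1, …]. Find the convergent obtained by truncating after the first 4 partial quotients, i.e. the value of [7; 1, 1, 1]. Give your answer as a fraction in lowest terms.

Start with 1.
1 + 1/(1/1) = 1 + 1/1 = 2/1
1 + 1/(2/1) = 1 + 1/2 = 3/2
7 + 1/(3/2) = 7 + 2/3 = 23/3

23/3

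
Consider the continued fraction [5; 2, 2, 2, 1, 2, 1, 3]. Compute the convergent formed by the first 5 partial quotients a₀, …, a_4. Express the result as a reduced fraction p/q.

92/17

Build up convergents one term at a time:
a_0 = 5: 5/1
a_1 = 2: 11/2
a_2 = 2: 27/5
a_3 = 2: 65/12
a_4 = 1: 92/17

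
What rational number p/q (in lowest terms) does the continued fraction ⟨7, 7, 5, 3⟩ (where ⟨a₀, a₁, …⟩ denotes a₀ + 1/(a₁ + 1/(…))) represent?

Start with 3.
5 + 1/(3/1) = 5 + 1/3 = 16/3
7 + 1/(16/3) = 7 + 3/16 = 115/16
7 + 1/(115/16) = 7 + 16/115 = 821/115

821/115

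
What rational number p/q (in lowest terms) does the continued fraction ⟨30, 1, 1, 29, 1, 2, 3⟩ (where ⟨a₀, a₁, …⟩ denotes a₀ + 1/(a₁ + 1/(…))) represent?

18427/604

Work from the innermost term outward:
Start with 3.
2 + 1/(3/1) = 2 + 1/3 = 7/3
1 + 1/(7/3) = 1 + 3/7 = 10/7
29 + 1/(10/7) = 29 + 7/10 = 297/10
1 + 1/(297/10) = 1 + 10/297 = 307/297
1 + 1/(307/297) = 1 + 297/307 = 604/307
30 + 1/(604/307) = 30 + 307/604 = 18427/604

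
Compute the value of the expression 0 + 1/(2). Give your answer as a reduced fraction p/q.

1/2

Compute successive convergents:
a_0 = 0: 0/1
a_1 = 2: 1/2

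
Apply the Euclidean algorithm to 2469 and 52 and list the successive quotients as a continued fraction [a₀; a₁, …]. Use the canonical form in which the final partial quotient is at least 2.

[47; 2, 12, 2]

2469 = 47·52 + 25, so a_0 = 47
52 = 2·25 + 2, so a_1 = 2
25 = 12·2 + 1, so a_2 = 12
2 = 2·1 + 0, so a_3 = 2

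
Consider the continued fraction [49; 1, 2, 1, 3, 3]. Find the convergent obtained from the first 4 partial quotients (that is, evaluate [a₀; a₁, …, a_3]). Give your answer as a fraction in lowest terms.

a_0 = 49: 49/1
a_1 = 1: 50/1
a_2 = 2: 149/3
a_3 = 1: 199/4

199/4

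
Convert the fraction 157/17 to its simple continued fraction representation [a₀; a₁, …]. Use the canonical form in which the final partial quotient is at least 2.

157 ÷ 17 → quotient 9, remainder 4
17 ÷ 4 → quotient 4, remainder 1
4 ÷ 1 → quotient 4, remainder 0

[9; 4, 4]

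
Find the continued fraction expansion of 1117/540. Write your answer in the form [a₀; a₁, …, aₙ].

[2; 14, 1, 1, 2, 7]

1117 = 2·540 + 37, so a_0 = 2
540 = 14·37 + 22, so a_1 = 14
37 = 1·22 + 15, so a_2 = 1
22 = 1·15 + 7, so a_3 = 1
15 = 2·7 + 1, so a_4 = 2
7 = 7·1 + 0, so a_5 = 7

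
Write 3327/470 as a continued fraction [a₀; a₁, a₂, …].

Repeatedly divide and take the remainder:
⌊3327/470⌋ = 7, remainder 37
⌊470/37⌋ = 12, remainder 26
⌊37/26⌋ = 1, remainder 11
⌊26/11⌋ = 2, remainder 4
⌊11/4⌋ = 2, remainder 3
⌊4/3⌋ = 1, remainder 1
⌊3/1⌋ = 3, remainder 0

[7; 12, 1, 2, 2, 1, 3]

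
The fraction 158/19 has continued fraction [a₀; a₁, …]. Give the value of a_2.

158 = 8·19 + 6, so a_0 = 8
19 = 3·6 + 1, so a_1 = 3
6 = 6·1 + 0, so a_2 = 6

6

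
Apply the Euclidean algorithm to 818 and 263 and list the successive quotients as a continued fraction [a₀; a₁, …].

818 ÷ 263 → quotient 3, remainder 29
263 ÷ 29 → quotient 9, remainder 2
29 ÷ 2 → quotient 14, remainder 1
2 ÷ 1 → quotient 2, remainder 0

[3; 9, 14, 2]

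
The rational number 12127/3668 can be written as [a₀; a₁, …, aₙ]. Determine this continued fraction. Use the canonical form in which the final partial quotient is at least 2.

[3; 3, 3, 1, 3, 10, 2, 3]

⌊12127/3668⌋ = 3, remainder 1123
⌊3668/1123⌋ = 3, remainder 299
⌊1123/299⌋ = 3, remainder 226
⌊299/226⌋ = 1, remainder 73
⌊226/73⌋ = 3, remainder 7
⌊73/7⌋ = 10, remainder 3
⌊7/3⌋ = 2, remainder 1
⌊3/1⌋ = 3, remainder 0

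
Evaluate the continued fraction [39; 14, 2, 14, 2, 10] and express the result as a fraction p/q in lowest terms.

355919/9110

Starting at the tail and folding back:
Start with 10.
2 + 1/(10/1) = 2 + 1/10 = 21/10
14 + 1/(21/10) = 14 + 10/21 = 304/21
2 + 1/(304/21) = 2 + 21/304 = 629/304
14 + 1/(629/304) = 14 + 304/629 = 9110/629
39 + 1/(9110/629) = 39 + 629/9110 = 355919/9110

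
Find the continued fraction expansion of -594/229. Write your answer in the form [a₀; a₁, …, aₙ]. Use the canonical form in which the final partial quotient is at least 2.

⌊-594/229⌋ = -3, remainder 93
⌊229/93⌋ = 2, remainder 43
⌊93/43⌋ = 2, remainder 7
⌊43/7⌋ = 6, remainder 1
⌊7/1⌋ = 7, remainder 0

[-3; 2, 2, 6, 7]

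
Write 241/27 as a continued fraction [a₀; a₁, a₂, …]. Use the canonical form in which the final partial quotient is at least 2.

241 ÷ 27 → quotient 8, remainder 25
27 ÷ 25 → quotient 1, remainder 2
25 ÷ 2 → quotient 12, remainder 1
2 ÷ 1 → quotient 2, remainder 0

[8; 1, 12, 2]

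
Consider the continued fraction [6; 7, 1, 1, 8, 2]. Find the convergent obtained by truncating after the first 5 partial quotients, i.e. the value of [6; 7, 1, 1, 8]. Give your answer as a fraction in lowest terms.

Start with 8.
1 + 1/(8/1) = 1 + 1/8 = 9/8
1 + 1/(9/8) = 1 + 8/9 = 17/9
7 + 1/(17/9) = 7 + 9/17 = 128/17
6 + 1/(128/17) = 6 + 17/128 = 785/128

785/128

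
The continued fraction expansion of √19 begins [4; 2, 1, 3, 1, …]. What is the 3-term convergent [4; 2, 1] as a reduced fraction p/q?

a_0 = 4: 4/1
a_1 = 2: 9/2
a_2 = 1: 13/3

13/3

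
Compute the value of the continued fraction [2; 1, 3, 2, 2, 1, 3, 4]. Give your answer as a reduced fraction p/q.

a_0 = 2: 2/1
a_1 = 1: 3/1
a_2 = 3: 11/4
a_3 = 2: 25/9
a_4 = 2: 61/22
a_5 = 1: 86/31
a_6 = 3: 319/115
a_7 = 4: 1362/491

1362/491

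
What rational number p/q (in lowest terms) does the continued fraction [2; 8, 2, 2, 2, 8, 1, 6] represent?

a_0 = 2: 2/1
a_1 = 8: 17/8
a_2 = 2: 36/17
a_3 = 2: 89/42
a_4 = 2: 214/101
a_5 = 8: 1801/850
a_6 = 1: 2015/951
a_7 = 6: 13891/6556

13891/6556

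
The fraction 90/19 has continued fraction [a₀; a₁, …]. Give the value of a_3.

1

Run the Euclidean algorithm, recording each quotient:
90 = 4·19 + 14, so a_0 = 4
19 = 1·14 + 5, so a_1 = 1
14 = 2·5 + 4, so a_2 = 2
5 = 1·4 + 1, so a_3 = 1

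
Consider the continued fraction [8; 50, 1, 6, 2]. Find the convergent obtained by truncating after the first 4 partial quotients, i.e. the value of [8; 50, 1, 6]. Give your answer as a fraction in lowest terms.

Start with 6.
1 + 1/(6/1) = 1 + 1/6 = 7/6
50 + 1/(7/6) = 50 + 6/7 = 356/7
8 + 1/(356/7) = 8 + 7/356 = 2855/356

2855/356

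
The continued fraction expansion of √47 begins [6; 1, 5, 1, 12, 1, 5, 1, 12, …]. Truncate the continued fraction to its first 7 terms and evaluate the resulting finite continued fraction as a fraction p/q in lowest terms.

Compute successive convergents:
a_0 = 6: 6/1
a_1 = 1: 7/1
a_2 = 5: 41/6
a_3 = 1: 48/7
a_4 = 12: 617/90
a_5 = 1: 665/97
a_6 = 5: 3942/575

3942/575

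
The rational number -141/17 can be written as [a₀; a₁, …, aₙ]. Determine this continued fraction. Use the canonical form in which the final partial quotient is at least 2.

Repeatedly divide and take the remainder:
-141 ÷ 17 → quotient -9, remainder 12
17 ÷ 12 → quotient 1, remainder 5
12 ÷ 5 → quotient 2, remainder 2
5 ÷ 2 → quotient 2, remainder 1
2 ÷ 1 → quotient 2, remainder 0

[-9; 1, 2, 2, 2]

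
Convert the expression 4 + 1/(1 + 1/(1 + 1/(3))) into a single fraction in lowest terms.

32/7

Start with 3.
1 + 1/(3/1) = 1 + 1/3 = 4/3
1 + 1/(4/3) = 1 + 3/4 = 7/4
4 + 1/(7/4) = 4 + 4/7 = 32/7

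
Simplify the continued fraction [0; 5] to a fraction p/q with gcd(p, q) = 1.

Start with 5.
0 + 1/(5/1) = 0 + 1/5 = 1/5

1/5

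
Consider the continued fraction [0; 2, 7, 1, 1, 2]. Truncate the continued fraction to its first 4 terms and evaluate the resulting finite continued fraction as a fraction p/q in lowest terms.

8/17

Start with 1.
7 + 1/(1/1) = 7 + 1/1 = 8/1
2 + 1/(8/1) = 2 + 1/8 = 17/8
0 + 1/(17/8) = 0 + 8/17 = 8/17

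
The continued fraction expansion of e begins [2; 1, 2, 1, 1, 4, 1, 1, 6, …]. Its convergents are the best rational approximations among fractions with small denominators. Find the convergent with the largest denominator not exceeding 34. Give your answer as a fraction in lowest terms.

87/32

a_0 = 2: 2/1  (≤ bound)
a_1 = 1: 3/1  (≤ bound)
a_2 = 2: 8/3  (≤ bound)
a_3 = 1: 11/4  (≤ bound)
a_4 = 1: 19/7  (≤ bound)
a_5 = 4: 87/32  (≤ bound)
a_6 = 1: 106/39  (> 34, stop)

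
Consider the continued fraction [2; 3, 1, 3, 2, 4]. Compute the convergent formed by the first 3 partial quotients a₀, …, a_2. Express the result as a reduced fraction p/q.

9/4

Starting at the tail and folding back:
Start with 1.
3 + 1/(1/1) = 3 + 1/1 = 4/1
2 + 1/(4/1) = 2 + 1/4 = 9/4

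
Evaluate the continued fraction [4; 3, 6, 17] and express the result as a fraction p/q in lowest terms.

1407/326

Collapse the nested fraction from the inside out:
Start with 17.
6 + 1/(17/1) = 6 + 1/17 = 103/17
3 + 1/(103/17) = 3 + 17/103 = 326/103
4 + 1/(326/103) = 4 + 103/326 = 1407/326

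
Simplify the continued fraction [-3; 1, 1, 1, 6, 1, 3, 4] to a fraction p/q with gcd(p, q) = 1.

-890/379

Start with 4.
3 + 1/(4/1) = 3 + 1/4 = 13/4
1 + 1/(13/4) = 1 + 4/13 = 17/13
6 + 1/(17/13) = 6 + 13/17 = 115/17
1 + 1/(115/17) = 1 + 17/115 = 132/115
1 + 1/(132/115) = 1 + 115/132 = 247/132
1 + 1/(247/132) = 1 + 132/247 = 379/247
-3 + 1/(379/247) = -3 + 247/379 = -890/379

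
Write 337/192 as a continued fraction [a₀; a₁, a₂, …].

337 ÷ 192 → quotient 1, remainder 145
192 ÷ 145 → quotient 1, remainder 47
145 ÷ 47 → quotient 3, remainder 4
47 ÷ 4 → quotient 11, remainder 3
4 ÷ 3 → quotient 1, remainder 1
3 ÷ 1 → quotient 3, remainder 0

[1; 1, 3, 11, 1, 3]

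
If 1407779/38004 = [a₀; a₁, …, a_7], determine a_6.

2

Repeatedly divide and take the remainder:
1407779 ÷ 38004 → quotient 37, remainder 1631
38004 ÷ 1631 → quotient 23, remainder 491
1631 ÷ 491 → quotient 3, remainder 158
491 ÷ 158 → quotient 3, remainder 17
158 ÷ 17 → quotient 9, remainder 5
17 ÷ 5 → quotient 3, remainder 2
5 ÷ 2 → quotient 2, remainder 1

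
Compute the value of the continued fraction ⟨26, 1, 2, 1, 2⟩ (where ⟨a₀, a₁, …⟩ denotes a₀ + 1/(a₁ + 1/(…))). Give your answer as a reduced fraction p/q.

Starting at the tail and folding back:
Start with 2.
1 + 1/(2/1) = 1 + 1/2 = 3/2
2 + 1/(3/2) = 2 + 2/3 = 8/3
1 + 1/(8/3) = 1 + 3/8 = 11/8
26 + 1/(11/8) = 26 + 8/11 = 294/11

294/11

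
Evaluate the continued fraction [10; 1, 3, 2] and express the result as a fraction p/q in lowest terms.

Collapse the nested fraction from the inside out:
Start with 2.
3 + 1/(2/1) = 3 + 1/2 = 7/2
1 + 1/(7/2) = 1 + 2/7 = 9/7
10 + 1/(9/7) = 10 + 7/9 = 97/9

97/9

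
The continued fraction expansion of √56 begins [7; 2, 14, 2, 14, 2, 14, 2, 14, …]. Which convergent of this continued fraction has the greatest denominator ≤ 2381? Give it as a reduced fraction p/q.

13455/1798

a_0 = 7: 7/1  (≤ bound)
a_1 = 2: 15/2  (≤ bound)
a_2 = 14: 217/29  (≤ bound)
a_3 = 2: 449/60  (≤ bound)
a_4 = 14: 6503/869  (≤ bound)
a_5 = 2: 13455/1798  (≤ bound)
a_6 = 14: 194873/26041  (> 2381, stop)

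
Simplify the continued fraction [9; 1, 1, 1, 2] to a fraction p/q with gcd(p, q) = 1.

77/8

a_0 = 9: 9/1
a_1 = 1: 10/1
a_2 = 1: 19/2
a_3 = 1: 29/3
a_4 = 2: 77/8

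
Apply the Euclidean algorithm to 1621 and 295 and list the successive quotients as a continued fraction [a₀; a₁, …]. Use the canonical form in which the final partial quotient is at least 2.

Run the Euclidean algorithm, recording each quotient:
1621 = 5·295 + 146, so a_0 = 5
295 = 2·146 + 3, so a_1 = 2
146 = 48·3 + 2, so a_2 = 48
3 = 1·2 + 1, so a_3 = 1
2 = 2·1 + 0, so a_4 = 2

[5; 2, 48, 1, 2]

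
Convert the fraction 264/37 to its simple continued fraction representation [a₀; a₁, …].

[7; 7, 2, 2]

264 ÷ 37 → quotient 7, remainder 5
37 ÷ 5 → quotient 7, remainder 2
5 ÷ 2 → quotient 2, remainder 1
2 ÷ 1 → quotient 2, remainder 0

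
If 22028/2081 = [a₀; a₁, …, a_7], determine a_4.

22028 ÷ 2081 → quotient 10, remainder 1218
2081 ÷ 1218 → quotient 1, remainder 863
1218 ÷ 863 → quotient 1, remainder 355
863 ÷ 355 → quotient 2, remainder 153
355 ÷ 153 → quotient 2, remainder 49

2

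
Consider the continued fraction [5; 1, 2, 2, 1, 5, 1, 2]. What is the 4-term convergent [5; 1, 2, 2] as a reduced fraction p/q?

40/7

Start with 2.
2 + 1/(2/1) = 2 + 1/2 = 5/2
1 + 1/(5/2) = 1 + 2/5 = 7/5
5 + 1/(7/5) = 5 + 5/7 = 40/7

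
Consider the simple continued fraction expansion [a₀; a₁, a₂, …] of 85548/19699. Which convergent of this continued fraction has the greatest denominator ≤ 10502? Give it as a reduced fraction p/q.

26417/6083

List convergents until the denominator exceeds the bound:
a_0 = 4: 4/1  (≤ bound)
a_1 = 2: 9/2  (≤ bound)
a_2 = 1: 13/3  (≤ bound)
a_3 = 11: 152/35  (≤ bound)
a_4 = 8: 1229/283  (≤ bound)
a_5 = 5: 6297/1450  (≤ bound)
a_6 = 4: 26417/6083  (≤ bound)
a_7 = 3: 85548/19699  (> 10502, stop)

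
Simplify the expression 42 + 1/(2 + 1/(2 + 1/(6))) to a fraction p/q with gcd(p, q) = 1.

1357/32

Compute successive convergents:
a_0 = 42: 42/1
a_1 = 2: 85/2
a_2 = 2: 212/5
a_3 = 6: 1357/32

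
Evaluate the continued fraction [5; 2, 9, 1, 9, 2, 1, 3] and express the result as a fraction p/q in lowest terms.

Work from the innermost term outward:
Start with 3.
1 + 1/(3/1) = 1 + 1/3 = 4/3
2 + 1/(4/3) = 2 + 3/4 = 11/4
9 + 1/(11/4) = 9 + 4/11 = 103/11
1 + 1/(103/11) = 1 + 11/103 = 114/103
9 + 1/(114/103) = 9 + 103/114 = 1129/114
2 + 1/(1129/114) = 2 + 114/1129 = 2372/1129
5 + 1/(2372/1129) = 5 + 1129/2372 = 12989/2372

12989/2372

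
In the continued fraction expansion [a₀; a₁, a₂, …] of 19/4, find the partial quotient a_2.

3

19 ÷ 4 → quotient 4, remainder 3
4 ÷ 3 → quotient 1, remainder 1
3 ÷ 1 → quotient 3, remainder 0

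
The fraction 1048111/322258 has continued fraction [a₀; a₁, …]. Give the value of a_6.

Apply division with remainder until the remainder is 0:
1048111 = 3·322258 + 81337, so a_0 = 3
322258 = 3·81337 + 78247, so a_1 = 3
81337 = 1·78247 + 3090, so a_2 = 1
78247 = 25·3090 + 997, so a_3 = 25
3090 = 3·997 + 99, so a_4 = 3
997 = 10·99 + 7, so a_5 = 10
99 = 14·7 + 1, so a_6 = 14

14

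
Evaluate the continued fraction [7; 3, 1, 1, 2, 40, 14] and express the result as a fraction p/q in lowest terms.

74205/10196

a_0 = 7: 7/1
a_1 = 3: 22/3
a_2 = 1: 29/4
a_3 = 1: 51/7
a_4 = 2: 131/18
a_5 = 40: 5291/727
a_6 = 14: 74205/10196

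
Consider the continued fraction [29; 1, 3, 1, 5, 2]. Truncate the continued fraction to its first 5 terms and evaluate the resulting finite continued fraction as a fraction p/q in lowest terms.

864/29

Start with 5.
1 + 1/(5/1) = 1 + 1/5 = 6/5
3 + 1/(6/5) = 3 + 5/6 = 23/6
1 + 1/(23/6) = 1 + 6/23 = 29/23
29 + 1/(29/23) = 29 + 23/29 = 864/29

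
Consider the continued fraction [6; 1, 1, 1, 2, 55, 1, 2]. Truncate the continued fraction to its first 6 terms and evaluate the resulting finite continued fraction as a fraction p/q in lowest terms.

2935/443

Collapse the nested fraction from the inside out:
Start with 55.
2 + 1/(55/1) = 2 + 1/55 = 111/55
1 + 1/(111/55) = 1 + 55/111 = 166/111
1 + 1/(166/111) = 1 + 111/166 = 277/166
1 + 1/(277/166) = 1 + 166/277 = 443/277
6 + 1/(443/277) = 6 + 277/443 = 2935/443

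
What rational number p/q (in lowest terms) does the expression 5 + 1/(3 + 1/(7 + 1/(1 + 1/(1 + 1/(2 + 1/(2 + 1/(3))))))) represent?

Start with 3.
2 + 1/(3/1) = 2 + 1/3 = 7/3
2 + 1/(7/3) = 2 + 3/7 = 17/7
1 + 1/(17/7) = 1 + 7/17 = 24/17
1 + 1/(24/17) = 1 + 17/24 = 41/24
7 + 1/(41/24) = 7 + 24/41 = 311/41
3 + 1/(311/41) = 3 + 41/311 = 974/311
5 + 1/(974/311) = 5 + 311/974 = 5181/974

5181/974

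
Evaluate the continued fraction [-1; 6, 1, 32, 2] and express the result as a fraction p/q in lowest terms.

Work from the innermost term outward:
Start with 2.
32 + 1/(2/1) = 32 + 1/2 = 65/2
1 + 1/(65/2) = 1 + 2/65 = 67/65
6 + 1/(67/65) = 6 + 65/67 = 467/67
-1 + 1/(467/67) = -1 + 67/467 = -400/467

-400/467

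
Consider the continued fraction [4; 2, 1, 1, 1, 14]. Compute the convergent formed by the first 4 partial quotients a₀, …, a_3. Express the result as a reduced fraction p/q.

a_0 = 4: 4/1
a_1 = 2: 9/2
a_2 = 1: 13/3
a_3 = 1: 22/5

22/5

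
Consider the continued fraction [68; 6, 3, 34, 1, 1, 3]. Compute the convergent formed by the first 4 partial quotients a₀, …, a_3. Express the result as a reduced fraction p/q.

Compute successive convergents:
a_0 = 68: 68/1
a_1 = 6: 409/6
a_2 = 3: 1295/19
a_3 = 34: 44439/652

44439/652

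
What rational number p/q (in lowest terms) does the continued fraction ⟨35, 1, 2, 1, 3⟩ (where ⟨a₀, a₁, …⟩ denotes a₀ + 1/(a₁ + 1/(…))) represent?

Compute successive convergents:
a_0 = 35: 35/1
a_1 = 1: 36/1
a_2 = 2: 107/3
a_3 = 1: 143/4
a_4 = 3: 536/15

536/15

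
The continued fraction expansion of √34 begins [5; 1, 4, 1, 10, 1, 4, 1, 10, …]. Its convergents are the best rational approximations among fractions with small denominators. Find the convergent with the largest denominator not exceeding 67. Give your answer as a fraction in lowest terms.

379/65

a_0 = 5: 5/1  (≤ bound)
a_1 = 1: 6/1  (≤ bound)
a_2 = 4: 29/5  (≤ bound)
a_3 = 1: 35/6  (≤ bound)
a_4 = 10: 379/65  (≤ bound)
a_5 = 1: 414/71  (> 67, stop)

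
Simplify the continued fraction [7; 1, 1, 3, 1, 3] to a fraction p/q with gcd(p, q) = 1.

257/34

Starting at the tail and folding back:
Start with 3.
1 + 1/(3/1) = 1 + 1/3 = 4/3
3 + 1/(4/3) = 3 + 3/4 = 15/4
1 + 1/(15/4) = 1 + 4/15 = 19/15
1 + 1/(19/15) = 1 + 15/19 = 34/19
7 + 1/(34/19) = 7 + 19/34 = 257/34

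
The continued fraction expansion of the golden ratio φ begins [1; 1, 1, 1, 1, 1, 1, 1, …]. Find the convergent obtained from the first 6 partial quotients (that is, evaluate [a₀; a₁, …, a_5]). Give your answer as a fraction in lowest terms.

a_0 = 1: 1/1
a_1 = 1: 2/1
a_2 = 1: 3/2
a_3 = 1: 5/3
a_4 = 1: 8/5
a_5 = 1: 13/8

13/8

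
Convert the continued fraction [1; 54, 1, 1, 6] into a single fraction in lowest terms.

Start with 6.
1 + 1/(6/1) = 1 + 1/6 = 7/6
1 + 1/(7/6) = 1 + 6/7 = 13/7
54 + 1/(13/7) = 54 + 7/13 = 709/13
1 + 1/(709/13) = 1 + 13/709 = 722/709

722/709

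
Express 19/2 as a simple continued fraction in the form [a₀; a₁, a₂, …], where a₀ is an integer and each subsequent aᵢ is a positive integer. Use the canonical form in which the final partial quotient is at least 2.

⌊19/2⌋ = 9, remainder 1
⌊2/1⌋ = 2, remainder 0

[9; 2]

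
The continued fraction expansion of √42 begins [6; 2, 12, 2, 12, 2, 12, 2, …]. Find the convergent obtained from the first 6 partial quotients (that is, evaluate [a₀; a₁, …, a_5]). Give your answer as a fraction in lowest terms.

Use the convergent recurrence hₖ = aₖ·hₖ₋₁ + hₖ₋₂ (and likewise for the denominators kₖ):
a_0 = 6: 6/1
a_1 = 2: 13/2
a_2 = 12: 162/25
a_3 = 2: 337/52
a_4 = 12: 4206/649
a_5 = 2: 8749/1350

8749/1350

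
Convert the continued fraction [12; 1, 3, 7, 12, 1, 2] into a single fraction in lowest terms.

Compute successive convergents:
a_0 = 12: 12/1
a_1 = 1: 13/1
a_2 = 3: 51/4
a_3 = 7: 370/29
a_4 = 12: 4491/352
a_5 = 1: 4861/381
a_6 = 2: 14213/1114

14213/1114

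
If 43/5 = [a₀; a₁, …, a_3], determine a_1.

1

⌊43/5⌋ = 8, remainder 3
⌊5/3⌋ = 1, remainder 2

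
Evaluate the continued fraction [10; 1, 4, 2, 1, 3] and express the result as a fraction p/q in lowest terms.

Collapse the nested fraction from the inside out:
Start with 3.
1 + 1/(3/1) = 1 + 1/3 = 4/3
2 + 1/(4/3) = 2 + 3/4 = 11/4
4 + 1/(11/4) = 4 + 4/11 = 48/11
1 + 1/(48/11) = 1 + 11/48 = 59/48
10 + 1/(59/48) = 10 + 48/59 = 638/59

638/59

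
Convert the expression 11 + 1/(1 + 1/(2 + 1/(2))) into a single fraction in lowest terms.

82/7

Collapse the nested fraction from the inside out:
Start with 2.
2 + 1/(2/1) = 2 + 1/2 = 5/2
1 + 1/(5/2) = 1 + 2/5 = 7/5
11 + 1/(7/5) = 11 + 5/7 = 82/7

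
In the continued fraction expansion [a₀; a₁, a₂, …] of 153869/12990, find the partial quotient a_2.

5

153869 ÷ 12990 → quotient 11, remainder 10979
12990 ÷ 10979 → quotient 1, remainder 2011
10979 ÷ 2011 → quotient 5, remainder 924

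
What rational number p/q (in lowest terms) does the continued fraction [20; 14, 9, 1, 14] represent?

Start with 14.
1 + 1/(14/1) = 1 + 1/14 = 15/14
9 + 1/(15/14) = 9 + 14/15 = 149/15
14 + 1/(149/15) = 14 + 15/149 = 2101/149
20 + 1/(2101/149) = 20 + 149/2101 = 42169/2101

42169/2101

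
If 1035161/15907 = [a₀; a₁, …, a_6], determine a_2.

5

1035161 ÷ 15907 → quotient 65, remainder 1206
15907 ÷ 1206 → quotient 13, remainder 229
1206 ÷ 229 → quotient 5, remainder 61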